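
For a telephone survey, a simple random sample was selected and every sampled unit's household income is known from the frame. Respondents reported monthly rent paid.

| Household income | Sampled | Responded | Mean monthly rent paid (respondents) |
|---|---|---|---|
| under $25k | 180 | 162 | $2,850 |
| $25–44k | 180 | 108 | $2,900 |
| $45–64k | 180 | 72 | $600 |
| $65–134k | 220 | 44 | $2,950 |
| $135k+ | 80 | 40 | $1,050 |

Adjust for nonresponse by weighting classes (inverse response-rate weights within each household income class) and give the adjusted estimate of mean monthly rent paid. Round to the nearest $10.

Response rates by class: under $25k 162/180 = 90%, $25–44k 108/180 = 60%, $45–64k 72/180 = 40%, $65–134k 44/220 = 20%, $135k+ 40/80 = 50%.
Each respondent's weight = sampled/responded in their class; summing within a class gives n_sampled, so:
  under $25k: 180 × 2850 = 513,000
  $25–44k: 180 × 2900 = 522,000
  $45–64k: 180 × 600 = 108,000
  $65–134k: 220 × 2950 = 649,000
  $135k+: 80 × 1050 = 84,000
Adjusted estimate = 1,876,000 / 840 = 2233.33 → $2,230.

$2,230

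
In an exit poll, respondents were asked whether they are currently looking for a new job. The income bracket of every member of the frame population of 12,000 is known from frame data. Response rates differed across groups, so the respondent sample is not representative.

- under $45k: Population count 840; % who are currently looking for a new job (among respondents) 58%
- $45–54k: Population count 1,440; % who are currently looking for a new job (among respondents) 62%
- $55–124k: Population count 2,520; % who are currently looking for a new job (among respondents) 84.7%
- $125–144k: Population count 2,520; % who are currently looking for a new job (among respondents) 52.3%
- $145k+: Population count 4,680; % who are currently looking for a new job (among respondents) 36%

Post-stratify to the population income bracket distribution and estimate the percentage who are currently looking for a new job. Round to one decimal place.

54.3%

Each cell contributes population-share × respondent value:
  under $45k: (840/12,000) × 58 = 4.06
  $45–54k: (1,440/12,000) × 62 = 7.44
  $55–124k: (2,520/12,000) × 84.7 = 17.787
  $125–144k: (2,520/12,000) × 52.3 = 10.983
  $145k+: (4,680/12,000) × 36 = 14.04
Post-stratified estimate = 54.31 → 54.3%.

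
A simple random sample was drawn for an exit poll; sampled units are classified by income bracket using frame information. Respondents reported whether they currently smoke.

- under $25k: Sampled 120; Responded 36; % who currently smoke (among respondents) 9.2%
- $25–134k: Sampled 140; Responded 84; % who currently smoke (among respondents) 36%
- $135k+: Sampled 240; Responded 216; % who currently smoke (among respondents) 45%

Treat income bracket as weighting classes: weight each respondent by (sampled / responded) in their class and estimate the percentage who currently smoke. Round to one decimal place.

Class response rates: under $25k 36/120 = 30%, $25–134k 84/140 = 60%, $135k+ 216/240 = 90%.
Each respondent's weight = sampled/responded in their class; summing within a class gives n_sampled, so:
  under $25k: 120 × 9.2 = 1104
  $25–134k: 140 × 36 = 5040
  $135k+: 240 × 45 = 10,800
Adjusted estimate = 16,944 / 500 = 33.888 → 33.9%.

33.9%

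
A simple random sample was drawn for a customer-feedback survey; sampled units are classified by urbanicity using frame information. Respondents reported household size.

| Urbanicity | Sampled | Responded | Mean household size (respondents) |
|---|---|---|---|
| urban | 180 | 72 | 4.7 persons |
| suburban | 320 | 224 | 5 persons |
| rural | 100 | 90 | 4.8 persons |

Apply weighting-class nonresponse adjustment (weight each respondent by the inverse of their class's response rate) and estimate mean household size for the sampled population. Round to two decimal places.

4.88

Response rates by class: urban 72/180 = 40%, suburban 224/320 = 70%, rural 90/100 = 90%.
With weight = n_sampled/n_responded per class, the weighted class total is n_sampled:
  urban: 180 × 4.7 = 846
  suburban: 320 × 5 = 1600
  rural: 100 × 4.8 = 480
Adjusted estimate = 2926 / 600 = 4.87667 → 4.88.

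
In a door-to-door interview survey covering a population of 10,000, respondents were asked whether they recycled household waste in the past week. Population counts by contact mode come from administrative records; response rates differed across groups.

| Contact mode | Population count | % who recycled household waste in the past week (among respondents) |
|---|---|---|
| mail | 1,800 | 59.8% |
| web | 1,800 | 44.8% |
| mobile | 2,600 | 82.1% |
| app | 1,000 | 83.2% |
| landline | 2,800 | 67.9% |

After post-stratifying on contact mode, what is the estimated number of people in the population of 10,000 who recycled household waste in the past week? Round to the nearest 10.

6,750

Each cell contributes its population count × the respondent rate:
  mail: 1,800 × 59.8% = 1076.4
  web: 1,800 × 44.8% = 806.4
  mobile: 2,600 × 82.1% = 2134.6
  app: 1,000 × 83.2% = 832
  landline: 2,800 × 67.9% = 1901.2
Estimated total = 6750.6 → 6,750.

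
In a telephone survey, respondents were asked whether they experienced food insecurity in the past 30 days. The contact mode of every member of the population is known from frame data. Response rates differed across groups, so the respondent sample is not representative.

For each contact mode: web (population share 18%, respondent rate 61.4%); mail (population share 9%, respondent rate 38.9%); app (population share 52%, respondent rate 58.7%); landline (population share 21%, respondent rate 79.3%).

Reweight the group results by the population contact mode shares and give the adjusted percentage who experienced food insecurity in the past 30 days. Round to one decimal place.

Reweight to the known contact mode distribution:
  web: 0.18 × 61.4 = 11.052
  mail: 0.09 × 38.9 = 3.501
  app: 0.52 × 58.7 = 30.524
  landline: 0.21 × 79.3 = 16.653
Post-stratified estimate = 61.73 → 61.7%.

61.7%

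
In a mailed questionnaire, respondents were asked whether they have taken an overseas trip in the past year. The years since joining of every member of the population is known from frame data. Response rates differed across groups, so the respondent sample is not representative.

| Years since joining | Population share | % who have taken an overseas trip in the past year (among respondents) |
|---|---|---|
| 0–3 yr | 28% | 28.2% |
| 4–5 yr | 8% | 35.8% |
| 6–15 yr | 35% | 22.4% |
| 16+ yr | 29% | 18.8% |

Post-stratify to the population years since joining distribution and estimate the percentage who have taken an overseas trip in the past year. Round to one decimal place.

Reweight to the known years since joining distribution:
  0–3 yr: 0.28 × 28.2 = 7.896
  4–5 yr: 0.08 × 35.8 = 2.864
  6–15 yr: 0.35 × 22.4 = 7.84
  16+ yr: 0.29 × 18.8 = 5.452
Post-stratified estimate = 24.052 → 24.1%.

24.1%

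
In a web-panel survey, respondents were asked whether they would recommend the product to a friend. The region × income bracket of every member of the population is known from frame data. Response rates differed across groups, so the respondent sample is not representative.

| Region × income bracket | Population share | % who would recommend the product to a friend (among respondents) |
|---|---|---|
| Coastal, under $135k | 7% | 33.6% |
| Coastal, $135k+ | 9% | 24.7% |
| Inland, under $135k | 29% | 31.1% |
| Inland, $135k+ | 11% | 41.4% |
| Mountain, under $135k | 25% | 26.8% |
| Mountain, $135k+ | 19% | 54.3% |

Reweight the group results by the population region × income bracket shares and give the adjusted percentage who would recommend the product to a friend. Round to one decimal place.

Each cell contributes population-share × respondent value:
  Coastal, under $135k: 0.07 × 33.6 = 2.352
  Coastal, $135k+: 0.09 × 24.7 = 2.223
  Inland, under $135k: 0.29 × 31.1 = 9.019
  Inland, $135k+: 0.11 × 41.4 = 4.554
  Mountain, under $135k: 0.25 × 26.8 = 6.7
  Mountain, $135k+: 0.19 × 54.3 = 10.317
Post-stratified estimate = 35.165 → 35.2%.

35.2%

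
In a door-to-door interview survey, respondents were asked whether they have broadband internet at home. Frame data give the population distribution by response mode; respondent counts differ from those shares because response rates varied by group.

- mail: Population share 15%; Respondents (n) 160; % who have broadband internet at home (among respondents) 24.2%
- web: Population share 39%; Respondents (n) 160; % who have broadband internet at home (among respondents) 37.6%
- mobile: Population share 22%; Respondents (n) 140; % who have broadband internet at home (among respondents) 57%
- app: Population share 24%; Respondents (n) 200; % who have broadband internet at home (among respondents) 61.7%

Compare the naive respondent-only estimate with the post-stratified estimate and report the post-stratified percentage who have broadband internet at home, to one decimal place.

45.6%

Without adjustment, the pooled respondent share is:
  (160/660)×24.2 + (160/660)×37.6 + (140/660)×57 + (200/660)×61.7 = 45.7697%
Reweighting by population response mode shares:
  0.15×24.2 + 0.39×37.6 + 0.22×57 + 0.24×61.7 = 45.642%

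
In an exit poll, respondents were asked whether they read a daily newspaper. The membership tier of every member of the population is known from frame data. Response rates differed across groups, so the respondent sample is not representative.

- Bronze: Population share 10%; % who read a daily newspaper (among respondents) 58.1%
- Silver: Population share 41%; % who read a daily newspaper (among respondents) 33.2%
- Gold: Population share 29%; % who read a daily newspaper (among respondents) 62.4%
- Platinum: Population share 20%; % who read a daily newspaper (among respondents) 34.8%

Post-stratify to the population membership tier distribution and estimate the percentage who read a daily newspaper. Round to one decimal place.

Reweight to the known membership tier distribution:
  Bronze: 0.1 × 58.1 = 5.81
  Silver: 0.41 × 33.2 = 13.612
  Gold: 0.29 × 62.4 = 18.096
  Platinum: 0.2 × 34.8 = 6.96
Post-stratified estimate = 44.478 → 44.5%.

44.5%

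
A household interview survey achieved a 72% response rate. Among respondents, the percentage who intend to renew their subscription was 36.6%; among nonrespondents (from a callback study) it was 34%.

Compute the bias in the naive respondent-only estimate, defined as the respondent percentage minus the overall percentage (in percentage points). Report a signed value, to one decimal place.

+0.7 percentage points

Nonresponse fraction = 1 − 0.72 = 0.28.
Bias = (nonresponse fraction) × (respondent percentage − nonrespondent percentage)
     = 0.28 × (36.6 − 34) = 0.28 × 2.6 = 0.728.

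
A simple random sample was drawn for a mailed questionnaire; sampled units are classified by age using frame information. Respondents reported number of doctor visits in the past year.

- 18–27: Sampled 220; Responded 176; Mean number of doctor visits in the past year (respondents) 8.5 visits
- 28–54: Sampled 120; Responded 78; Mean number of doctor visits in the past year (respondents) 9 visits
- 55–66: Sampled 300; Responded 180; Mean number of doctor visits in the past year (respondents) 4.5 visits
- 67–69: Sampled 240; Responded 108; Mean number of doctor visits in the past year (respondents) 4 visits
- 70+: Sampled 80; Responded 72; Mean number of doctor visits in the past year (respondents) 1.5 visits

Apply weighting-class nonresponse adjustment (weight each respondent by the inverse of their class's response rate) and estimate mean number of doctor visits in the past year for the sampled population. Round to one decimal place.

Response rates by class: 18–27 176/220 = 80%, 28–54 78/120 = 65%, 55–66 180/300 = 60%, 67–69 108/240 = 45%, 70+ 72/80 = 90%.
Inverse-response-rate weighting restores each class to its sampled count, so class totals weight by n_sampled:
  18–27: 220 × 8.5 = 1870
  28–54: 120 × 9 = 1080
  55–66: 300 × 4.5 = 1350
  67–69: 240 × 4 = 960
  70+: 80 × 1.5 = 120
Adjusted estimate = 5380 / 960 = 5.60417 → 5.6.

5.6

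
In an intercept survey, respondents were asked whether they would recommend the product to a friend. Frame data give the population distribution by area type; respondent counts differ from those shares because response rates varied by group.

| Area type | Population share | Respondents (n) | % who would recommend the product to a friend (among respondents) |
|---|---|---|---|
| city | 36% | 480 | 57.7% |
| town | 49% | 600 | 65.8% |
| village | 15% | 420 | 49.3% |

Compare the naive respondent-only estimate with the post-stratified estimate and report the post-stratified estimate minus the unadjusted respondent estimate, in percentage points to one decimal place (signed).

+1.8 percentage points

Without adjustment, the pooled respondent share is:
  (480/1500)×57.7 + (600/1500)×65.8 + (420/1500)×49.3 = 58.588%
Post-stratified estimate weights by population shares:
  0.36×57.7 + 0.49×65.8 + 0.15×49.3 = 60.409%
Difference = 60.409 − 58.588 = 1.821 pp.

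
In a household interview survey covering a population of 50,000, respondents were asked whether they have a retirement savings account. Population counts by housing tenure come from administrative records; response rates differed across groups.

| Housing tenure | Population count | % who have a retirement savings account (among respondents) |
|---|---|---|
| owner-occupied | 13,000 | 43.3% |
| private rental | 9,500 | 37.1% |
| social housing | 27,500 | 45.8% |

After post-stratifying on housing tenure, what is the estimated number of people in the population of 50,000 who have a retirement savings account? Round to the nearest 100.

Estimated count per cell = population count × respondent percentage:
  owner-occupied: 13,000 × 43.3% = 5629
  private rental: 9,500 × 37.1% = 3524.5
  social housing: 27,500 × 45.8% = 12,595
Estimated total = 21748.5 → 21,700.

21,700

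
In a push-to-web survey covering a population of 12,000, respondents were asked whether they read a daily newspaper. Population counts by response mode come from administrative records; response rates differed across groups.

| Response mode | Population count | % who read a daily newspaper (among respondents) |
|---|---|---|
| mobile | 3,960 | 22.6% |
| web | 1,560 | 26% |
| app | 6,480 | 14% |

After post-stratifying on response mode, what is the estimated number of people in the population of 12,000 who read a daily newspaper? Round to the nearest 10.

2,210

Each cell contributes its population count × the respondent rate:
  mobile: 3,960 × 22.6% = 894.96
  web: 1,560 × 26% = 405.6
  app: 6,480 × 14% = 907.2
Estimated total = 2207.76 → 2,210.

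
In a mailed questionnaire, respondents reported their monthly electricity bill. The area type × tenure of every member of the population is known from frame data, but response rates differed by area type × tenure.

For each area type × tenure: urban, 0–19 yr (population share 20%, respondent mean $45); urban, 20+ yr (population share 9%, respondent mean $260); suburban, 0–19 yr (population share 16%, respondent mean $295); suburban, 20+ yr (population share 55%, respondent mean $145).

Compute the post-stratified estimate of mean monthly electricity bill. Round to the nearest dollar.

Weight each group's respondent value by its population share:
  urban, 0–19 yr: 0.2 × 45 = 9
  urban, 20+ yr: 0.09 × 260 = 23.4
  suburban, 0–19 yr: 0.16 × 295 = 47.2
  suburban, 20+ yr: 0.55 × 145 = 79.75
Post-stratified estimate = 159.35 → $159.

$159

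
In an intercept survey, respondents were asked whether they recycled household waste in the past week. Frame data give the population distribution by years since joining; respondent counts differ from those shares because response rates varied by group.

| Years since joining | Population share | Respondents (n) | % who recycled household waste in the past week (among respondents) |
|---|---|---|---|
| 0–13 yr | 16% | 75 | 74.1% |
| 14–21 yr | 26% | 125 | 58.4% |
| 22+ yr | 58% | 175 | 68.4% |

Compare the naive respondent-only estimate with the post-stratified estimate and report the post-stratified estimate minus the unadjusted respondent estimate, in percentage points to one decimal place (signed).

+0.5 percentage points

Unadjusted (pooled respondent) estimate weights by respondent counts:
  (75/375)×74.1 + (125/375)×58.4 + (175/375)×68.4 = 66.2067%
Reweighting by population years since joining shares:
  0.16×74.1 + 0.26×58.4 + 0.58×68.4 = 66.712%
Difference = 66.712 − 66.2067 = 0.5053 pp.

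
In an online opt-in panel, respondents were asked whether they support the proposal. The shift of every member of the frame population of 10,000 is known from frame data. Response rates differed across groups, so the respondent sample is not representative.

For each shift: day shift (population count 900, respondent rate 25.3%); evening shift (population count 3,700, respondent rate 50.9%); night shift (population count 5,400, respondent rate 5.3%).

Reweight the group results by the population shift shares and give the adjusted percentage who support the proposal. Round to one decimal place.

24.0%

Weight each group's respondent value by its population share:
  day shift: (900/10,000) × 25.3 = 2.277
  evening shift: (3,700/10,000) × 50.9 = 18.833
  night shift: (5,400/10,000) × 5.3 = 2.862
Post-stratified estimate = 23.972 → 24.0%.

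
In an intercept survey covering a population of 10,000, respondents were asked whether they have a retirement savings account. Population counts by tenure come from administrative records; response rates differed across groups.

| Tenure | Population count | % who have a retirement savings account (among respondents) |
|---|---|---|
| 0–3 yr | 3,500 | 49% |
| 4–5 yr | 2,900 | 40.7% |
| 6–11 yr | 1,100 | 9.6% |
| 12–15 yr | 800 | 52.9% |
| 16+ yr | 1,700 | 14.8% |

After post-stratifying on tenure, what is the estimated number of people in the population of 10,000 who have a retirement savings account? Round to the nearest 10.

3,680

Estimated count per cell = population count × respondent percentage:
  0–3 yr: 3,500 × 49% = 1715
  4–5 yr: 2,900 × 40.7% = 1180.3
  6–11 yr: 1,100 × 9.6% = 105.6
  12–15 yr: 800 × 52.9% = 423.2
  16+ yr: 1,700 × 14.8% = 251.6
Estimated total = 3675.7 → 3,680.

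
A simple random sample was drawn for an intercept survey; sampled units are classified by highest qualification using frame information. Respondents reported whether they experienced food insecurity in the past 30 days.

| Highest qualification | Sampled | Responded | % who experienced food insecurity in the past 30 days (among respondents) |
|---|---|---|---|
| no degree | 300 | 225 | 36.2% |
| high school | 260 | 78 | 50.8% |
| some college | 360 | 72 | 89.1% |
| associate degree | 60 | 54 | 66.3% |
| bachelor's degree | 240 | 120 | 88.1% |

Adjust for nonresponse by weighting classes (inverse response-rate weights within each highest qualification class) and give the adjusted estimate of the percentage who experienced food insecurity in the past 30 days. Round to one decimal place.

66.6%

Response rates by class: no degree 225/300 = 75%, high school 78/260 = 30%, some college 72/360 = 20%, associate degree 54/60 = 90%, bachelor's degree 120/240 = 50%.
Each respondent's weight = sampled/responded in their class; summing within a class gives n_sampled, so:
  no degree: 300 × 36.2 = 10,860
  high school: 260 × 50.8 = 13,208
  some college: 360 × 89.1 = 32076
  associate degree: 60 × 66.3 = 3978
  bachelor's degree: 240 × 88.1 = 21,144
Adjusted estimate = 81,266 / 1,220 = 66.6115 → 66.6%.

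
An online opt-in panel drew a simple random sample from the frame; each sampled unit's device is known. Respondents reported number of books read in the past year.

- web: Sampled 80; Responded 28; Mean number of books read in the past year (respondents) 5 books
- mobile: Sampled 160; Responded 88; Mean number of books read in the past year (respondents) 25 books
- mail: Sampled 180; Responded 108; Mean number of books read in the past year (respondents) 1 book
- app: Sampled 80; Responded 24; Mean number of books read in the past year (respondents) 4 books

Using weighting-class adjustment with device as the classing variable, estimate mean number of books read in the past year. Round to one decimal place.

9.8

Class response rates: web 28/80 = 35%, mobile 88/160 = 55%, mail 108/180 = 60%, app 24/80 = 30%.
Each respondent's weight = sampled/responded in their class; summing within a class gives n_sampled, so:
  web: 80 × 5 = 400
  mobile: 160 × 25 = 4000
  mail: 180 × 1 = 180
  app: 80 × 4 = 320
Adjusted estimate = 4900 / 500 = 9.8 → 9.8.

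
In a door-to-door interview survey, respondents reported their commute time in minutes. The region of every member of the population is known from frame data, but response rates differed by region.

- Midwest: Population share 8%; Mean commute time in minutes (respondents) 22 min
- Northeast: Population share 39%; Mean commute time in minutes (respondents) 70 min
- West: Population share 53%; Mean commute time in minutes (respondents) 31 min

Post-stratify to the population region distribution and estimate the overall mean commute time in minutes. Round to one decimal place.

Each cell contributes population-share × respondent value:
  Midwest: 0.08 × 22 = 1.76
  Northeast: 0.39 × 70 = 27.3
  West: 0.53 × 31 = 16.43
Post-stratified estimate = 45.49 → 45.5.

45.5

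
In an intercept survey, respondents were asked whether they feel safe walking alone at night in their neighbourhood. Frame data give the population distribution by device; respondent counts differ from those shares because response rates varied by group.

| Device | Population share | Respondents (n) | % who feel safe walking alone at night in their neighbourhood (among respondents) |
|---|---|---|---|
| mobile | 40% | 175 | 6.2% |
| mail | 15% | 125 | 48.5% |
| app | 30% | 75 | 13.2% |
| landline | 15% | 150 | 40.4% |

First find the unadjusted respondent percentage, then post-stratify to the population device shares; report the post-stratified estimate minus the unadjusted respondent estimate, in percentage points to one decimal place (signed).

Unadjusted (pooled respondent) estimate weights by respondent counts:
  (175/525)×6.2 + (125/525)×48.5 + (75/525)×13.2 + (150/525)×40.4 = 27.0429%
Post-stratifying to population shares instead:
  0.4×6.2 + 0.15×48.5 + 0.3×13.2 + 0.15×40.4 = 19.775%
Difference = 19.775 − 27.0429 = -7.2679 pp.

-7.3 percentage points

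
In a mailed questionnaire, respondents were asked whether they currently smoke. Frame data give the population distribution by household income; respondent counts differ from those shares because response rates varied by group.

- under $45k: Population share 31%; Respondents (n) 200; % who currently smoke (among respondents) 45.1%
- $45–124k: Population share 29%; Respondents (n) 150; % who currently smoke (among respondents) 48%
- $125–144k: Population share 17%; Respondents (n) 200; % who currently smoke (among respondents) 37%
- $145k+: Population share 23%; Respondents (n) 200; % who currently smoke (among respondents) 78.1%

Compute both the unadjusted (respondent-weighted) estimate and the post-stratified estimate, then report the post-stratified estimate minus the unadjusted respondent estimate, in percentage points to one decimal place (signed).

-0.2 percentage points

Naive respondent-only estimate (weights = respondent counts):
  (200/750)×45.1 + (150/750)×48 + (200/750)×37 + (200/750)×78.1 = 52.32%
Post-stratifying to population shares instead:
  0.31×45.1 + 0.29×48 + 0.17×37 + 0.23×78.1 = 52.154%
Difference = 52.154 − 52.32 = -0.166 pp.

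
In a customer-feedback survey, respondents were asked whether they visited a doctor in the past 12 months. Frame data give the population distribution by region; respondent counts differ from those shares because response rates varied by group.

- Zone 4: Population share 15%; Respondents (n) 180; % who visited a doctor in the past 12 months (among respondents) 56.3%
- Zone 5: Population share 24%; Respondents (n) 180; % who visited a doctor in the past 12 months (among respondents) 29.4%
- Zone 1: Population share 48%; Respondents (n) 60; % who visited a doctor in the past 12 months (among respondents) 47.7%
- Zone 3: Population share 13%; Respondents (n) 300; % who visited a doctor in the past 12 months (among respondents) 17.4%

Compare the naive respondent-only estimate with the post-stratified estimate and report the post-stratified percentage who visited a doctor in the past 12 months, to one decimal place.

Without adjustment, the pooled respondent share is:
  (180/720)×56.3 + (180/720)×29.4 + (60/720)×47.7 + (300/720)×17.4 = 32.65%
Post-stratifying to population shares instead:
  0.15×56.3 + 0.24×29.4 + 0.48×47.7 + 0.13×17.4 = 40.659%

40.7%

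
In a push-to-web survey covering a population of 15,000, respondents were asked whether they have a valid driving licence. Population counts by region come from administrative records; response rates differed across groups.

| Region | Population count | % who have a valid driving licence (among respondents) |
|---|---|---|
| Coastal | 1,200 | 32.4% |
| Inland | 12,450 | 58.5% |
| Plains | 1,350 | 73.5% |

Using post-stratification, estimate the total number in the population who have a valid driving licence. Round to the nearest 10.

8,660

Estimated count per cell = population count × respondent percentage:
  Coastal: 1,200 × 32.4% = 388.8
  Inland: 12,450 × 58.5% = 7283.25
  Plains: 1,350 × 73.5% = 992.25
Estimated total = 8664.3 → 8,660.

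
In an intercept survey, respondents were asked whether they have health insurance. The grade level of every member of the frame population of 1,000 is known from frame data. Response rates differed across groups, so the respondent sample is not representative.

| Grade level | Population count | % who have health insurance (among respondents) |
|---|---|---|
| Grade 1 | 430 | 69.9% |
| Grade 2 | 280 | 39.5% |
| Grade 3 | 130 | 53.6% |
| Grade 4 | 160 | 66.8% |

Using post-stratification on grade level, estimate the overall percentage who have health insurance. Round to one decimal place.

58.8%

Each cell contributes population-share × respondent value:
  Grade 1: (430/1,000) × 69.9 = 30.057
  Grade 2: (280/1,000) × 39.5 = 11.06
  Grade 3: (130/1,000) × 53.6 = 6.968
  Grade 4: (160/1,000) × 66.8 = 10.688
Post-stratified estimate = 58.773 → 58.8%.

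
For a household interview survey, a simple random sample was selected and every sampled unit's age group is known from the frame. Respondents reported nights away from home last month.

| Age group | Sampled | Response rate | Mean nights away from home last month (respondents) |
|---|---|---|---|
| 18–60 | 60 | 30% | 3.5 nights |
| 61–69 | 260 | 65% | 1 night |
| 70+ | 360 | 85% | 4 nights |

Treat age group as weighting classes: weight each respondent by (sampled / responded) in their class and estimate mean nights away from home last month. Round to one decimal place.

2.8

With weight = n_sampled/n_responded per class, the weighted class total is n_sampled:
  18–60: 60 × 3.5 = 210
  61–69: 260 × 1 = 260
  70+: 360 × 4 = 1440
Adjusted estimate = 1910 / 680 = 2.80882 → 2.8.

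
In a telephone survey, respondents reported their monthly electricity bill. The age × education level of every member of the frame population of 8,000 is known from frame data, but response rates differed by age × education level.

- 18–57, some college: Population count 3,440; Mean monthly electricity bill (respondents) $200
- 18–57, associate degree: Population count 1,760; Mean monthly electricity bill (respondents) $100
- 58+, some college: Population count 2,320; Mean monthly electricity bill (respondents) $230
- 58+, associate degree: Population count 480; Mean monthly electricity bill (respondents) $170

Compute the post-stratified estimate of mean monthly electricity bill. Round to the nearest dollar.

$185

Each cell contributes population-share × respondent value:
  18–57, some college: (3,440/8,000) × 200 = 86
  18–57, associate degree: (1,760/8,000) × 100 = 22
  58+, some college: (2,320/8,000) × 230 = 66.7
  58+, associate degree: (480/8,000) × 170 = 10.2
Post-stratified estimate = 184.9 → $185.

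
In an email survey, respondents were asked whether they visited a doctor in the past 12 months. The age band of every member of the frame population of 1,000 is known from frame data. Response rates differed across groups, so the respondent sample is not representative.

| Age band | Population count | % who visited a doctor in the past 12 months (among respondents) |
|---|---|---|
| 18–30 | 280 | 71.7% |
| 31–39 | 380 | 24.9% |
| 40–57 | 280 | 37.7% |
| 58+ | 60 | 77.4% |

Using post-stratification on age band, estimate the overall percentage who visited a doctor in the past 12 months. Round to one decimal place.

Reweight to the known age band distribution:
  18–30: (280/1,000) × 71.7 = 20.076
  31–39: (380/1,000) × 24.9 = 9.462
  40–57: (280/1,000) × 37.7 = 10.556
  58+: (60/1,000) × 77.4 = 4.644
Post-stratified estimate = 44.738 → 44.7%.

44.7%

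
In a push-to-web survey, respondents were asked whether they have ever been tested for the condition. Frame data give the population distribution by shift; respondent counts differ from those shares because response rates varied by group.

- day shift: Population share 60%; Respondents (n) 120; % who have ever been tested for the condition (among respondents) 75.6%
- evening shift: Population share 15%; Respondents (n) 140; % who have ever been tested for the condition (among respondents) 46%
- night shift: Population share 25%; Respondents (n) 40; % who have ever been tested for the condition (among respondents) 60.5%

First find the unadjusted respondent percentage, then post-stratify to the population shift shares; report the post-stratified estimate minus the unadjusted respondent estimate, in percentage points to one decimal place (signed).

+7.6 percentage points

Without adjustment, the pooled respondent share is:
  (120/300)×75.6 + (140/300)×46 + (40/300)×60.5 = 59.7733%
Post-stratified estimate weights by population shares:
  0.6×75.6 + 0.15×46 + 0.25×60.5 = 67.385%
Difference = 67.385 − 59.7733 = 7.6117 pp.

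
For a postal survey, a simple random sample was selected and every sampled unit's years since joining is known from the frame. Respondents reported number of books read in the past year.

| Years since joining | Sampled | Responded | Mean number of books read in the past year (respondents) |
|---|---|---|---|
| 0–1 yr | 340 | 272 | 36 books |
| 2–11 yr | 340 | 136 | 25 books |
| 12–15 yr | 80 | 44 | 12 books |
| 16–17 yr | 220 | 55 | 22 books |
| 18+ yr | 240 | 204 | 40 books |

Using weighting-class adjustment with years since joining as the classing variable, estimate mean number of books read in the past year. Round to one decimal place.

29.6

Class response rates: 0–1 yr 272/340 = 80%, 2–11 yr 136/340 = 40%, 12–15 yr 44/80 = 55%, 16–17 yr 55/220 = 25%, 18+ yr 204/240 = 85%.
Weighting each respondent by the inverse class response rate inflates each class back to its sampled size, so the class weight is n_sampled:
  0–1 yr: 340 × 36 = 12,240
  2–11 yr: 340 × 25 = 8500
  12–15 yr: 80 × 12 = 960
  16–17 yr: 220 × 22 = 4840
  18+ yr: 240 × 40 = 9600
Adjusted estimate = 36,140 / 1,220 = 29.623 → 29.6.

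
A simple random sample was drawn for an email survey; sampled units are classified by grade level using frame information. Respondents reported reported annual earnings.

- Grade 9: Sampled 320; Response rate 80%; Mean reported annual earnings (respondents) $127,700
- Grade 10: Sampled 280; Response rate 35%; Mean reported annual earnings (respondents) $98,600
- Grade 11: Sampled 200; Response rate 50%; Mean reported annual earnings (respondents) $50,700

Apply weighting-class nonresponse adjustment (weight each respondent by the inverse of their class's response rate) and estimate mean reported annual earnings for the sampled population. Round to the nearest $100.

Inverse-response-rate weighting restores each class to its sampled count, so class totals weight by n_sampled:
  Grade 9: 320 × 127,700 = 40,864,000
  Grade 10: 280 × 98,600 = 27,608,000
  Grade 11: 200 × 50,700 = 10,140,000
Adjusted estimate = 78,612,000 / 800 = 98,265 → $98,300.

$98,300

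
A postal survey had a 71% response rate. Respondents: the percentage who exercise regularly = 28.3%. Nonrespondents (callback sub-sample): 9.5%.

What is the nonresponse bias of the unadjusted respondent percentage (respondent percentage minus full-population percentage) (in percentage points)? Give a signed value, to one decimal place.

+5.5 percentage points

Nonresponse fraction = 1 − 0.71 = 0.29.
Bias = (nonresponse fraction) × (respondent percentage − nonrespondent percentage)
     = 0.29 × (28.3 − 9.5) = 0.29 × 18.8 = 5.452.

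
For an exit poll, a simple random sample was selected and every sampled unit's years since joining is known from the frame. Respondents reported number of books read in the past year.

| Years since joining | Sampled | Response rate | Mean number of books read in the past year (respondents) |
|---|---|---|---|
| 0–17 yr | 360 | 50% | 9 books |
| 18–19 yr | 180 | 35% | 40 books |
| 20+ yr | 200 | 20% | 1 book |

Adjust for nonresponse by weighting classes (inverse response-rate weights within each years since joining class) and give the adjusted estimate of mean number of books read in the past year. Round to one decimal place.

Each respondent's weight = sampled/responded in their class; summing within a class gives n_sampled, so:
  0–17 yr: 360 × 9 = 3240
  18–19 yr: 180 × 40 = 7200
  20+ yr: 200 × 1 = 200
Adjusted estimate = 10,640 / 740 = 14.3784 → 14.4.

14.4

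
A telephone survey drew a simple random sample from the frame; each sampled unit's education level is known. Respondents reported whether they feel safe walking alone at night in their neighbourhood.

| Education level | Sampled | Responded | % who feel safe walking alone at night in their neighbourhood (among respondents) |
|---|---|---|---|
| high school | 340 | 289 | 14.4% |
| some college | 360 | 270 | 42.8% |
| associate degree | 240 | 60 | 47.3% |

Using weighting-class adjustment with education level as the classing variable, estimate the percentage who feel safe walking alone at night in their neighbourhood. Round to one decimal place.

Response rates by class: high school 289/340 = 85%, some college 270/360 = 75%, associate degree 60/240 = 25%.
Weighting each respondent by the inverse class response rate inflates each class back to its sampled size, so the class weight is n_sampled:
  high school: 340 × 14.4 = 4896
  some college: 360 × 42.8 = 15408
  associate degree: 240 × 47.3 = 11,352
Adjusted estimate = 31,656 / 940 = 33.6766 → 33.7%.

33.7%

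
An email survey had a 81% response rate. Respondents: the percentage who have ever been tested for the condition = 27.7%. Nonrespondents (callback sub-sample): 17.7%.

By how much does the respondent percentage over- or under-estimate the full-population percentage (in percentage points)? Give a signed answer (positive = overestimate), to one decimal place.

+1.9 percentage points

Nonresponse fraction = 1 − 0.81 = 0.19.
Bias = (nonresponse fraction) × (respondent percentage − nonrespondent percentage)
     = 0.19 × (27.7 − 17.7) = 0.19 × 10 = 1.9.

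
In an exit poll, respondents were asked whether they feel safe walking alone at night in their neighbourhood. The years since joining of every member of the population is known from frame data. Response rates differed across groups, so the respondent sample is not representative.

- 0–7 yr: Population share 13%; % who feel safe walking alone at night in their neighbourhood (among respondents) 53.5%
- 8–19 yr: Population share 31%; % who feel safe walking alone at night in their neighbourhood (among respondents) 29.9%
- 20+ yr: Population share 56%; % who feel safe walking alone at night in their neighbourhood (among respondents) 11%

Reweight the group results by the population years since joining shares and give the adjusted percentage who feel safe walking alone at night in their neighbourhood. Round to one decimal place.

22.4%

Each cell contributes population-share × respondent value:
  0–7 yr: 0.13 × 53.5 = 6.955
  8–19 yr: 0.31 × 29.9 = 9.269
  20+ yr: 0.56 × 11 = 6.16
Post-stratified estimate = 22.384 → 22.4%.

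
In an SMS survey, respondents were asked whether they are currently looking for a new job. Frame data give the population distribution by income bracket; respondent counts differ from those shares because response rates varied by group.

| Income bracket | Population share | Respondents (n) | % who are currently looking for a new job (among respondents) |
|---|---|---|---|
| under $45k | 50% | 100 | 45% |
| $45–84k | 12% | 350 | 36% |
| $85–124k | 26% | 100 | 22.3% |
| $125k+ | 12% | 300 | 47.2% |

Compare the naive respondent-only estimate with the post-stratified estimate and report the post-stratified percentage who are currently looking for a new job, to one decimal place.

38.3%

Without adjustment, the pooled respondent share is:
  (100/850)×45 + (350/850)×36 + (100/850)×22.3 + (300/850)×47.2 = 39.4%
Post-stratified estimate weights by population shares:
  0.5×45 + 0.12×36 + 0.26×22.3 + 0.12×47.2 = 38.282%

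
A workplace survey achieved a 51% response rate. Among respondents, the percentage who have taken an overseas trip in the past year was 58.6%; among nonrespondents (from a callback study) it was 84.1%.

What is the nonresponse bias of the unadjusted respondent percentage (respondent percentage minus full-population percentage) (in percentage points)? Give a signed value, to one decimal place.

Nonresponse fraction = 1 − 0.51 = 0.49.
Bias = (nonresponse fraction) × (respondent percentage − nonrespondent percentage)
     = 0.49 × (58.6 − 84.1) = 0.49 × -25.5 = -12.495.

-12.5 percentage points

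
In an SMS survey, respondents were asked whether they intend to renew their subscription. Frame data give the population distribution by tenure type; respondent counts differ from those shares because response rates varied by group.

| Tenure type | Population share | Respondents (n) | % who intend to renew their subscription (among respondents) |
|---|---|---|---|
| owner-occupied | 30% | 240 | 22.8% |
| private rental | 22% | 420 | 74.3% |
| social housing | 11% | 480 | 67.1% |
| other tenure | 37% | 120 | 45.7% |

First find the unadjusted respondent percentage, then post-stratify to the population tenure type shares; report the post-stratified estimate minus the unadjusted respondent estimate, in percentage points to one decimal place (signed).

-11.5 percentage points

Naive respondent-only estimate (weights = respondent counts):
  (240/1260)×22.8 + (420/1260)×74.3 + (480/1260)×67.1 + (120/1260)×45.7 = 59.0238%
Reweighting by population tenure type shares:
  0.3×22.8 + 0.22×74.3 + 0.11×67.1 + 0.37×45.7 = 47.476%
Difference = 47.476 − 59.0238 = -11.5478 pp.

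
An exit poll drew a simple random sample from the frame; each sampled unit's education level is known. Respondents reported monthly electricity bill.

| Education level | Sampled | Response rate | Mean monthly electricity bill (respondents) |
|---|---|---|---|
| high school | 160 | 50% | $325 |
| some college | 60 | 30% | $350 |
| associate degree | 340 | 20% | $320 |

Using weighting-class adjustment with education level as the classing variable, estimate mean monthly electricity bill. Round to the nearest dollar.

$325

Weighting each respondent by the inverse class response rate inflates each class back to its sampled size, so the class weight is n_sampled:
  high school: 160 × 325 = 52,000
  some college: 60 × 350 = 21,000
  associate degree: 340 × 320 = 108,800
Adjusted estimate = 181,800 / 560 = 324.643 → $325.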